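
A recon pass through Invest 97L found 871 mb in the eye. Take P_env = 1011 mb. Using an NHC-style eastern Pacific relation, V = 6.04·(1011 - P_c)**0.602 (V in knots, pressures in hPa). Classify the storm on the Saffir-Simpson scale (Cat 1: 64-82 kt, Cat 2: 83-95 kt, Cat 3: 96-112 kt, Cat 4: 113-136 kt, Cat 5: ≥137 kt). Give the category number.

ΔP = 1011 − 871 = 140 mb.
V ≈ 6.04 × 140^0.602 = 6.04 × 19.59 ≈ 118 kt.
118 kt falls in the Category 4 band.

4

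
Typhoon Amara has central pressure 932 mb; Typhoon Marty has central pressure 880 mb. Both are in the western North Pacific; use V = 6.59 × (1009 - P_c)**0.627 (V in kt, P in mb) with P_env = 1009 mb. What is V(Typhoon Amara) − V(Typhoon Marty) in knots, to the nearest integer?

Typhoon Amara: ΔP = 77; V ≈ 6.59 × 77^0.627 ≈ 100.40 kt.
Typhoon Marty: ΔP = 129; V ≈ 6.59 × 129^0.627 ≈ 138.75 kt.
Difference ≈ 100.40 − 138.75 = -38.35 → -38 kt.

-38 kt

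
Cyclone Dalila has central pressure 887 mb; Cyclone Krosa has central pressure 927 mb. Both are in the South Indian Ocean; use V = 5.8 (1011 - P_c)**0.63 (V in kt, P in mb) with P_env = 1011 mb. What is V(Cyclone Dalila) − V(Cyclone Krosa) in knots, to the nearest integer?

26 kt

Cyclone Dalila: ΔP = 124; V ≈ 5.8 × 124^0.63 ≈ 120.86 kt.
Cyclone Krosa: ΔP = 84; V ≈ 5.8 × 84^0.63 ≈ 94.56 kt.
Difference ≈ 120.86 − 94.56 = 26.30 → 26 kt.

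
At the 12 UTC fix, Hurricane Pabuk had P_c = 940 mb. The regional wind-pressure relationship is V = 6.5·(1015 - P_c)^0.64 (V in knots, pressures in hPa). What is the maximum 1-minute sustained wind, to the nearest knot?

ΔP = 1015 − 940 = 75 mb.
75^0.64 ≈ 15.850.
V ≈ 6.5 × 15.850 ≈ 103.0 kt.

103 kt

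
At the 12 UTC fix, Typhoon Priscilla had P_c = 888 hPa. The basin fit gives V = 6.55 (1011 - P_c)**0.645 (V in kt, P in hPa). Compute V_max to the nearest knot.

146 kt

ΔP = 1011 − 888 = 123 hPa.
123^0.645 ≈ 22.284.
V ≈ 6.55 × 22.284 ≈ 146.0 kt.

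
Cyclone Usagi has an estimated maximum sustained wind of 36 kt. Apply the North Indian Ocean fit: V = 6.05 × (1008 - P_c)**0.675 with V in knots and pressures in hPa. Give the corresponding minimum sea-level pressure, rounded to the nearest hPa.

ΔP = (V / 6.05)^(1/0.675) = (36/6.05)^1.481.
36/6.05 = 5.950; 5.950^1.481 ≈ 14.04 hPa.
P_c = 1008 − 14.04 = 993.96 ≈ 994 hPa.

994 hPa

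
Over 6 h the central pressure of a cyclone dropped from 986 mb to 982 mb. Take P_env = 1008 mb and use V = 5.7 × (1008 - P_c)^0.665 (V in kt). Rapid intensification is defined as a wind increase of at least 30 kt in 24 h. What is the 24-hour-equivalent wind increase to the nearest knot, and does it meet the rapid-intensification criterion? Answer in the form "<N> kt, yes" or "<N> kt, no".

V₁: ΔP = 22, V ≈ 5.7 × 22^0.665 ≈ 44.52 kt.
V₂: ΔP = 26, V ≈ 5.7 × 26^0.665 ≈ 49.75 kt.
ΔV over 6 h = 5.23 kt → 24 h equivalent = 5.23 × 24/6 ≈ 20.92 kt.
21 kt < 30 kt ⇒ not rapid intensification.

21 kt, no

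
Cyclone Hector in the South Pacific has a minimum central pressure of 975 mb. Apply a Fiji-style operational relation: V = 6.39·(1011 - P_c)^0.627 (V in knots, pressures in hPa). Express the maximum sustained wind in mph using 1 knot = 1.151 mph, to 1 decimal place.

ΔP = 1011 − 975 = 36 mb.
V ≈ 6.39 × 36^0.627 = 6.39 × 9.458 ≈ 60.437 kt.
60.437 × 1.151 ≈ 69.56 mph → 69.6 mph.

69.6 mph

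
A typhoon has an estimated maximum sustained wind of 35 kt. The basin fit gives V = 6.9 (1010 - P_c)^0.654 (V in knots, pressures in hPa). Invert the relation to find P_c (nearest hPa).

998 hPa

ΔP = (V / 6.9)^(1/0.654) = (35/6.9)^1.529.
35/6.9 = 5.072; 5.072^1.529 ≈ 11.98 hPa.
P_c = 1010 − 11.98 = 998.02 ≈ 998 hPa.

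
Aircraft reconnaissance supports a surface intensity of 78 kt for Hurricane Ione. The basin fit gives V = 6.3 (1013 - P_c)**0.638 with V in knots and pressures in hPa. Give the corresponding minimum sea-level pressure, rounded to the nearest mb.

961 mb

ΔP = (V / 6.3)^(1/0.638) = (78/6.3)^1.567.
78/6.3 = 12.381; 12.381^1.567 ≈ 51.62 mb.
P_c = 1013 − 51.62 = 961.38 ≈ 961 mb.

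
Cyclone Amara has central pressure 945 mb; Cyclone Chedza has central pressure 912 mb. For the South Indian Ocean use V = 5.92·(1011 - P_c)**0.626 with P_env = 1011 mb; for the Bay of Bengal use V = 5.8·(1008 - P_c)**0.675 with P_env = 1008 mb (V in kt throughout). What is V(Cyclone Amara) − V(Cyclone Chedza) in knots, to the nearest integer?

-45 kt

Cyclone Amara: ΔP = 66; V ≈ 5.92 × 66^0.626 ≈ 81.54 kt.
Cyclone Chedza: ΔP = 96; V ≈ 5.8 × 96^0.675 ≈ 126.32 kt.
Difference ≈ 81.54 − 126.32 = -44.78 → -45 kt.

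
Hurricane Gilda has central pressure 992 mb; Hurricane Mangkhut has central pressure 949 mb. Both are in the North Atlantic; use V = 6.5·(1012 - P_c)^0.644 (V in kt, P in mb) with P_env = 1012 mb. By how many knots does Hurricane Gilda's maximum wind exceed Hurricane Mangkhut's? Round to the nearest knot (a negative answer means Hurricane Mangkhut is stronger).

Hurricane Gilda: ΔP = 20; V ≈ 6.5 × 20^0.644 ≈ 44.75 kt.
Hurricane Mangkhut: ΔP = 63; V ≈ 6.5 × 63^0.644 ≈ 93.69 kt.
Difference ≈ 44.75 − 93.69 = -48.94 → -49 kt.

-49 kt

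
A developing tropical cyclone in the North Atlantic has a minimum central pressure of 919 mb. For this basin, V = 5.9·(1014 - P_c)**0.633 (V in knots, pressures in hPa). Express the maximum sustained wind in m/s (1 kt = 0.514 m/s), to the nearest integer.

54 m/s

ΔP = 1014 − 919 = 95 mb.
V ≈ 5.9 × 95^0.633 = 5.9 × 17.861 ≈ 105.378 kt.
105.378 × 0.514 ≈ 54.16 m/s → 54 m/s.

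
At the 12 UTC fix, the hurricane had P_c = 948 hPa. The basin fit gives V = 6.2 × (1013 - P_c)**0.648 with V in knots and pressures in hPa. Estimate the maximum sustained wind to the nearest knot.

93 kt

ΔP = 1013 − 948 = 65 hPa.
65^0.648 ≈ 14.954.
V ≈ 6.2 × 14.954 ≈ 92.7 kt.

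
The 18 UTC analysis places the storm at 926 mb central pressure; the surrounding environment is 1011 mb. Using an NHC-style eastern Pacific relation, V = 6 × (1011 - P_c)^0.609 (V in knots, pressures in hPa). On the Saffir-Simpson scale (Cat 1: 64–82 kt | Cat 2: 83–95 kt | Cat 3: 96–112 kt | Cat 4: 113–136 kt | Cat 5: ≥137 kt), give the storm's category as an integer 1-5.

2

ΔP = 1011 − 926 = 85 mb.
V ≈ 6 × 85^0.609 = 6 × 14.96 ≈ 90 kt.
90 kt falls in the Category 2 band.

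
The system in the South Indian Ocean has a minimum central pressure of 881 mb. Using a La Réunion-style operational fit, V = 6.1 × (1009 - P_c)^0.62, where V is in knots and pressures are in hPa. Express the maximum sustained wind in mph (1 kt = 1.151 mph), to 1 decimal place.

142.2 mph

ΔP = 1009 − 881 = 128 mb.
V ≈ 6.1 × 128^0.62 = 6.1 × 20.252 ≈ 123.538 kt.
123.538 × 1.151 ≈ 142.19 mph → 142.2 mph.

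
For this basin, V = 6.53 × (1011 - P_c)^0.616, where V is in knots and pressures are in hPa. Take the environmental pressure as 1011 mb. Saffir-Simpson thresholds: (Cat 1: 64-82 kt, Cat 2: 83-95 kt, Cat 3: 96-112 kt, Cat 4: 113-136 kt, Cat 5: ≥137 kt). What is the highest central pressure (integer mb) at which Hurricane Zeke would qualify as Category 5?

Category 5 begins at V = 137 kt.
Required ΔP = (137/6.53)^(1/0.616) = 20.980^1.623 ≈ 139.89 mb.
P_c ≤ 1011 − 139.89 = 871.11, so the highest integer P_c is 871 mb.

871 mb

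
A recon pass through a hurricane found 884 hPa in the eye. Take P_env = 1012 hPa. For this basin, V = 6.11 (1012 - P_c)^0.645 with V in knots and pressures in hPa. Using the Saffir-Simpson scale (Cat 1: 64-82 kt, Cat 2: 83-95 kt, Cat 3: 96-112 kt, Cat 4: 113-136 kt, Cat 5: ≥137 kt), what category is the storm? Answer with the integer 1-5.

5

ΔP = 1012 − 884 = 128 hPa.
V ≈ 6.11 × 128^0.645 = 6.11 × 22.86 ≈ 140 kt.
140 kt falls in the Category 5 band.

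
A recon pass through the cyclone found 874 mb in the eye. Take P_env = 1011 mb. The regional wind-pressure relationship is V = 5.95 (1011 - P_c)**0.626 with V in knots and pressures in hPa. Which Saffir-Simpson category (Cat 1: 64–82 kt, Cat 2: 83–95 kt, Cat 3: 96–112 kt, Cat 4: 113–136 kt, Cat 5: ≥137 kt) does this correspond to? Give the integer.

ΔP = 1011 − 874 = 137 mb.
V ≈ 5.95 × 137^0.626 = 5.95 × 21.76 ≈ 129 kt.
129 kt falls in the Category 4 band.

4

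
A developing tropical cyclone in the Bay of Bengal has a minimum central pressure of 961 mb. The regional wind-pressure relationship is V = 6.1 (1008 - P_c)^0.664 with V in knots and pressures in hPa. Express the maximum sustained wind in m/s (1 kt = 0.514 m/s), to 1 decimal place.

ΔP = 1008 − 961 = 47 mb.
V ≈ 6.1 × 47^0.664 = 6.1 × 12.891 ≈ 78.633 kt.
78.633 × 0.514 ≈ 40.42 m/s → 40.4 m/s.

40.4 m/s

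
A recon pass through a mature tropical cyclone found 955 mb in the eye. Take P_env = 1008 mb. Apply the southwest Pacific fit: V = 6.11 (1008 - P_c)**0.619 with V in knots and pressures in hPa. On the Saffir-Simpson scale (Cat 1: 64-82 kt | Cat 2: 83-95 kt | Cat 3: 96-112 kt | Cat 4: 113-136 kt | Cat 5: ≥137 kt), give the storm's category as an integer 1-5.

ΔP = 1008 − 955 = 53 mb.
V ≈ 6.11 × 53^0.619 = 6.11 × 11.68 ≈ 71 kt.
71 kt falls in the Category 1 band.

1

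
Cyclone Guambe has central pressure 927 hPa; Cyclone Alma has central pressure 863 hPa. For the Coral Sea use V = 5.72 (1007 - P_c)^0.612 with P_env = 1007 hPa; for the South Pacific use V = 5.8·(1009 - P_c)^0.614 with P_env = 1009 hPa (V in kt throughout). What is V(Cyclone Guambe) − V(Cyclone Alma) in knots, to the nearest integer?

-40 kt

Cyclone Guambe: ΔP = 80; V ≈ 5.72 × 80^0.612 ≈ 83.58 kt.
Cyclone Alma: ΔP = 146; V ≈ 5.8 × 146^0.614 ≈ 123.69 kt.
Difference ≈ 83.58 − 123.69 = -40.11 → -40 kt.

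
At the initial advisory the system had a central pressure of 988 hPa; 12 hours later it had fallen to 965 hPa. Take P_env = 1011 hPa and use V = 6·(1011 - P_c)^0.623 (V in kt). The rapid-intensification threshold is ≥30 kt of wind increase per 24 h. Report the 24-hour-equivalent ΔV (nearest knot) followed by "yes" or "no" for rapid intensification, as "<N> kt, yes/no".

46 kt, yes

V₁: ΔP = 23, V ≈ 6 × 23^0.623 ≈ 42.32 kt.
V₂: ΔP = 46, V ≈ 6 × 46^0.623 ≈ 65.17 kt.
ΔV over 12 h = 22.85 kt → 24 h equivalent = 22.85 × 24/12 ≈ 45.70 kt.
46 kt ≥ 30 kt ⇒ rapid intensification.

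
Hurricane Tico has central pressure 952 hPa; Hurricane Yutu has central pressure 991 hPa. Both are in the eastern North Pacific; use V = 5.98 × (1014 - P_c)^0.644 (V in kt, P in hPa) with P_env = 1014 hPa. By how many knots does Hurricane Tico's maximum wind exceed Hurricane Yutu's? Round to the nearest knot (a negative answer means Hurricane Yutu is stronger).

Hurricane Tico: ΔP = 62; V ≈ 5.98 × 62^0.644 ≈ 85.31 kt.
Hurricane Yutu: ΔP = 23; V ≈ 5.98 × 23^0.644 ≈ 45.05 kt.
Difference ≈ 85.31 − 45.05 = 40.26 → 40 kt.

40 kt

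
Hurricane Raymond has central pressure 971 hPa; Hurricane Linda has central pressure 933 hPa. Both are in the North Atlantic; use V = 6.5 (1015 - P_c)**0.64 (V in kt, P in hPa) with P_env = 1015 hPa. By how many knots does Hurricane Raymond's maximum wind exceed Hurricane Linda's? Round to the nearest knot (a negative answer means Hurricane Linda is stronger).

Hurricane Raymond: ΔP = 44; V ≈ 6.5 × 44^0.64 ≈ 73.24 kt.
Hurricane Linda: ΔP = 82; V ≈ 6.5 × 82^0.64 ≈ 109.08 kt.
Difference ≈ 73.24 − 109.08 = -35.84 → -36 kt.

-36 kt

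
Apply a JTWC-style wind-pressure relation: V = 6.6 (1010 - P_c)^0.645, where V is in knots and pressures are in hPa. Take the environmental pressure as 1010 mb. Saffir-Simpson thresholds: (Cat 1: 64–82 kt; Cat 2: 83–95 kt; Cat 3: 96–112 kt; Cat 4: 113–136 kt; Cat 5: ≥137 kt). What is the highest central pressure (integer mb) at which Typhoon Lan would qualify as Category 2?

959 mb

Category 2 begins at V = 83 kt.
Required ΔP = (83/6.6)^(1/0.645) = 12.576^1.550 ≈ 50.66 mb.
P_c ≤ 1010 − 50.66 = 959.34, so the highest integer P_c is 959 mb.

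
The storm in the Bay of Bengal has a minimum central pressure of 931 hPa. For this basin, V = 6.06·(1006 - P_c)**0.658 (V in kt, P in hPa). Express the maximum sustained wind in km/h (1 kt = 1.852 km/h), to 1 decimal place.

192.3 km/h

ΔP = 1006 − 931 = 75 hPa.
V ≈ 6.06 × 75^0.658 = 6.06 × 17.131 ≈ 103.816 kt.
103.816 × 1.852 ≈ 192.27 km/h → 192.3 km/h.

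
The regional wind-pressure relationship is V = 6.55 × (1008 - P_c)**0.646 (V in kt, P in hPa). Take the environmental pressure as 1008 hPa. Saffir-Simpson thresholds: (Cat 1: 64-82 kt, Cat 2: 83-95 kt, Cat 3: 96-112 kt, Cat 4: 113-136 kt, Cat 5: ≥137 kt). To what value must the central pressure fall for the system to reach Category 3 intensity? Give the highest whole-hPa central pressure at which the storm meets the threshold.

Category 3 begins at V = 96 kt.
Required ΔP = (96/6.55)^(1/0.646) = 14.656^1.548 ≈ 63.83 hPa.
P_c ≤ 1008 − 63.83 = 944.17, so the highest integer P_c is 944 hPa.

944 hPa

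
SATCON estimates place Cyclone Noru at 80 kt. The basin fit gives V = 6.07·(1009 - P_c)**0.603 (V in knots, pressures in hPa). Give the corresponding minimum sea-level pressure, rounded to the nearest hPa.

937 hPa

ΔP = (V / 6.07)^(1/0.603) = (80/6.07)^1.658.
80/6.07 = 13.180; 13.180^1.658 ≈ 71.98 hPa.
P_c = 1009 − 71.98 = 937.02 ≈ 937 hPa.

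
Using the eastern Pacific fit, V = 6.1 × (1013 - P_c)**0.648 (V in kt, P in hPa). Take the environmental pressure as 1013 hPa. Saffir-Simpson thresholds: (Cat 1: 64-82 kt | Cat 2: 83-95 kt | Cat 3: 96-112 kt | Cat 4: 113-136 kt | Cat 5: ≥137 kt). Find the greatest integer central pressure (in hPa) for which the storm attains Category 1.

975 hPa

Category 1 begins at V = 64 kt.
Required ΔP = (64/6.1)^(1/0.648) = 10.492^1.543 ≈ 37.62 hPa.
P_c ≤ 1013 − 37.62 = 975.38, so the highest integer P_c is 975 hPa.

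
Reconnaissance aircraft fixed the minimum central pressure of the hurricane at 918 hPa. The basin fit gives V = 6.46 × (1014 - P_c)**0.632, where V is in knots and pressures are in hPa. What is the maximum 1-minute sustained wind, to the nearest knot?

116 kt

ΔP = 1014 − 918 = 96 hPa.
96^0.632 ≈ 17.898.
V ≈ 6.46 × 17.898 ≈ 115.6 kt.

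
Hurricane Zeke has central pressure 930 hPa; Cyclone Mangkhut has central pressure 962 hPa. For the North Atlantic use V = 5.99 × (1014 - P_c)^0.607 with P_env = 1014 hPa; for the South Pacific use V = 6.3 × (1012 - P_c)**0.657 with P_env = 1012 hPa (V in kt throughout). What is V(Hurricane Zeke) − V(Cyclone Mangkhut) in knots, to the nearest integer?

6 kt

Hurricane Zeke: ΔP = 84; V ≈ 5.99 × 84^0.607 ≈ 88.20 kt.
Cyclone Mangkhut: ΔP = 50; V ≈ 6.3 × 50^0.657 ≈ 82.33 kt.
Difference ≈ 88.20 − 82.33 = 5.87 → 6 kt.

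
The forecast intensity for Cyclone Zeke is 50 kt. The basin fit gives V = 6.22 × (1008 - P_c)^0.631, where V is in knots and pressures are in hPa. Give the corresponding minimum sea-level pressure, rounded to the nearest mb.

981 mb

ΔP = (V / 6.22)^(1/0.631) = (50/6.22)^1.585.
50/6.22 = 8.039; 8.039^1.585 ≈ 27.20 mb.
P_c = 1008 − 27.20 = 980.80 ≈ 981 mb.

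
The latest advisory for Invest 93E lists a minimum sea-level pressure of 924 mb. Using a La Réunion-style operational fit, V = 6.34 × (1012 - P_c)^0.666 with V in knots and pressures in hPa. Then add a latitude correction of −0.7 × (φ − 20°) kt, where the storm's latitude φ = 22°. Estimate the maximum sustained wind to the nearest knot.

ΔP = 1012 − 924 = 88 mb.
88^0.666 ≈ 19.725.
V ≈ 6.34 × 19.725 ≈ 125.1 kt.
Latitude correction: −0.7 × (22 − 20) = -1.4 kt.
Corrected V ≈ 123.7 kt → 124 kt.

124 kt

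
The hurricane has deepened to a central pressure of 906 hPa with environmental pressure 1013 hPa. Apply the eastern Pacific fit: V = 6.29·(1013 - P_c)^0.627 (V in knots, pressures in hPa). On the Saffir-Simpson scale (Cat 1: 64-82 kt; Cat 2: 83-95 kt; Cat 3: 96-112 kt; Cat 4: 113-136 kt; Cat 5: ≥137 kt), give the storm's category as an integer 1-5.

4

ΔP = 1013 − 906 = 107 hPa.
V ≈ 6.29 × 107^0.627 = 6.29 × 18.73 ≈ 118 kt.
118 kt falls in the Category 4 band.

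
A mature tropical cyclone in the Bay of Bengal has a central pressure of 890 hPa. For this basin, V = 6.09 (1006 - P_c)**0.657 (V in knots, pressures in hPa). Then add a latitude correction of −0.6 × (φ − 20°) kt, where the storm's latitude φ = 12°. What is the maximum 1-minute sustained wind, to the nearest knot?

ΔP = 1006 − 890 = 116 hPa.
116^0.657 ≈ 22.717.
V ≈ 6.09 × 22.717 ≈ 138.3 kt.
Latitude correction: −0.6 × (12 − 20) = 4.8 kt.
Corrected V ≈ 143.1 kt → 143 kt.

143 kt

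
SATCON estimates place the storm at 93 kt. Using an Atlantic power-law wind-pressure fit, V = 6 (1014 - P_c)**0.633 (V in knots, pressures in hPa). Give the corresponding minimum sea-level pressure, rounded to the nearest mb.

ΔP = (V / 6)^(1/0.633) = (93/6)^1.580.
93/6 = 15.500; 15.500^1.580 ≈ 75.94 mb.
P_c = 1014 − 75.94 = 938.06 ≈ 938 mb.

938 mb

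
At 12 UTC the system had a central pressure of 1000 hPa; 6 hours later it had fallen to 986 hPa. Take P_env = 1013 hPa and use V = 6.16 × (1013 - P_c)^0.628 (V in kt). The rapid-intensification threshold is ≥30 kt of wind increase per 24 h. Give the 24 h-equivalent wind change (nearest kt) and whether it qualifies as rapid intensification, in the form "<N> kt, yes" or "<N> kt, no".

V₁: ΔP = 13, V ≈ 6.16 × 13^0.628 ≈ 30.84 kt.
V₂: ΔP = 27, V ≈ 6.16 × 27^0.628 ≈ 48.81 kt.
ΔV over 6 h = 17.97 kt → 24 h equivalent = 17.97 × 24/6 ≈ 71.88 kt.
72 kt ≥ 30 kt ⇒ rapid intensification.

72 kt, yes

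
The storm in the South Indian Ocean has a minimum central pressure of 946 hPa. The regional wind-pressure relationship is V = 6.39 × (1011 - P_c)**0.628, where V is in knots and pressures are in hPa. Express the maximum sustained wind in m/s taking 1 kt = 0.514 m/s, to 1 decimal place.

45.2 m/s

ΔP = 1011 − 946 = 65 hPa.
V ≈ 6.39 × 65^0.628 = 6.39 × 13.757 ≈ 87.904 kt.
87.904 × 0.514 ≈ 45.18 m/s → 45.2 m/s.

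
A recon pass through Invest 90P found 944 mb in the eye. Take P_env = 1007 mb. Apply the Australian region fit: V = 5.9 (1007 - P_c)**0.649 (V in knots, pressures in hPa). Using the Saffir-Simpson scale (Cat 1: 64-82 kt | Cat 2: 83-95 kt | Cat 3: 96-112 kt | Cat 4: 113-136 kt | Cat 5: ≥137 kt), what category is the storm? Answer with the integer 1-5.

2

ΔP = 1007 − 944 = 63 mb.
V ≈ 5.9 × 63^0.649 = 5.9 × 14.72 ≈ 87 kt.
87 kt falls in the Category 2 band.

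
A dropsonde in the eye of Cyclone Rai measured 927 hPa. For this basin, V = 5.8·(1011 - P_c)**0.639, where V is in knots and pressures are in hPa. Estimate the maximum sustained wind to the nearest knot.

98 kt

ΔP = 1011 − 927 = 84 hPa.
84^0.639 ≈ 16.967.
V ≈ 5.8 × 16.967 ≈ 98.4 kt.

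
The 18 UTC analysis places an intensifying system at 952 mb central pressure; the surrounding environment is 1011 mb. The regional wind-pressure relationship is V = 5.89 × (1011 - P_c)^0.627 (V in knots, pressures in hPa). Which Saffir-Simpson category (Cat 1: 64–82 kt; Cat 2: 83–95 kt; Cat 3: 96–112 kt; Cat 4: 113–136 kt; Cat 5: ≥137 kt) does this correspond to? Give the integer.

ΔP = 1011 − 952 = 59 mb.
V ≈ 5.89 × 59^0.627 = 5.89 × 12.89 ≈ 76 kt.
76 kt falls in the Category 1 band.

1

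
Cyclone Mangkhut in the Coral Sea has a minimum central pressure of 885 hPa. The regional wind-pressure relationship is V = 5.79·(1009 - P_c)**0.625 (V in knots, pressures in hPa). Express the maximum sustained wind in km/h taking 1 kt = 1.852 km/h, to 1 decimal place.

ΔP = 1009 − 885 = 124 hPa.
V ≈ 5.79 × 124^0.625 = 5.79 × 20.342 ≈ 117.779 kt.
117.779 × 1.852 ≈ 218.13 km/h → 218.1 km/h.

218.1 km/h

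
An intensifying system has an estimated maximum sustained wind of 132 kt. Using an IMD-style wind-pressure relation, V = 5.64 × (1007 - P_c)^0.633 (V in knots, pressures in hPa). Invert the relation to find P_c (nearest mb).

ΔP = (V / 5.64)^(1/0.633) = (132/5.64)^1.580.
132/5.64 = 23.404; 23.404^1.580 ≈ 145.61 mb.
P_c = 1007 − 145.61 = 861.39 ≈ 861 mb.

861 mb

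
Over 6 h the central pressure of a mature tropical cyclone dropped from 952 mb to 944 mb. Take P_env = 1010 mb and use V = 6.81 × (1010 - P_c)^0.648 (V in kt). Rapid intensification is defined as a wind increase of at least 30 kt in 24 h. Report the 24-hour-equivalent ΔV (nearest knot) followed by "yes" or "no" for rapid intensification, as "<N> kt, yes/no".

33 kt, yes

V₁: ΔP = 58, V ≈ 6.81 × 58^0.648 ≈ 94.59 kt.
V₂: ΔP = 66, V ≈ 6.81 × 66^0.648 ≈ 102.85 kt.
ΔV over 6 h = 8.26 kt → 24 h equivalent = 8.26 × 24/6 ≈ 33.04 kt.
33 kt ≥ 30 kt ⇒ rapid intensification.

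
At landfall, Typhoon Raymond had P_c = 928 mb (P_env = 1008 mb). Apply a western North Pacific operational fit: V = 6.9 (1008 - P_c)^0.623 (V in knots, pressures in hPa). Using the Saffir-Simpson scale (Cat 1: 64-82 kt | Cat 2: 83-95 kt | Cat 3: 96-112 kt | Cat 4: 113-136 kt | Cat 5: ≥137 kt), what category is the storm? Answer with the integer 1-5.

3

ΔP = 1008 − 928 = 80 mb.
V ≈ 6.9 × 80^0.623 = 6.9 × 15.33 ≈ 106 kt.
106 kt falls in the Category 3 band.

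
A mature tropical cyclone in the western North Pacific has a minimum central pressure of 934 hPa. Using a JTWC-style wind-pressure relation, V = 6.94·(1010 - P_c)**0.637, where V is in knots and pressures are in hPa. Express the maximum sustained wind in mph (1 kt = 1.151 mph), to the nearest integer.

126 mph

ΔP = 1010 − 934 = 76 hPa.
V ≈ 6.94 × 76^0.637 = 6.94 × 15.779 ≈ 109.506 kt.
109.506 × 1.151 ≈ 126.04 mph → 126 mph.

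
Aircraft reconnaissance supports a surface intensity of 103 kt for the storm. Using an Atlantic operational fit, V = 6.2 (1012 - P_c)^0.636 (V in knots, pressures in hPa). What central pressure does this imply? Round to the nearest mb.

929 mb

ΔP = (V / 6.2)^(1/0.636) = (103/6.2)^1.572.
103/6.2 = 16.613; 16.613^1.572 ≈ 82.97 mb.
P_c = 1012 − 82.97 = 929.03 ≈ 929 mb.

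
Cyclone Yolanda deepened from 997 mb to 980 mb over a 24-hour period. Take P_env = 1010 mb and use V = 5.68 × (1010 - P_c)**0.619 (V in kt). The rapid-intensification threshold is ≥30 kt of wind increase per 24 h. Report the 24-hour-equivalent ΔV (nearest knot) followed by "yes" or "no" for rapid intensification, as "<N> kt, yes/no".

19 kt, no

V₁: ΔP = 13, V ≈ 5.68 × 13^0.619 ≈ 27.79 kt.
V₂: ΔP = 30, V ≈ 5.68 × 30^0.619 ≈ 46.63 kt.
ΔV over 24 h = 18.84 kt → 24 h equivalent = 18.84 × 24/24 ≈ 18.84 kt.
19 kt < 30 kt ⇒ not rapid intensification.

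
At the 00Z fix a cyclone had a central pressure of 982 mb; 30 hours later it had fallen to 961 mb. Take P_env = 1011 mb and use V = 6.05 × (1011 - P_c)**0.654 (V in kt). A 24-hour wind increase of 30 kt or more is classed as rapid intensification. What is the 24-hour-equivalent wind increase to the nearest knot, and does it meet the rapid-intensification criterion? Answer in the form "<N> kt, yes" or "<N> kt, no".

V₁: ΔP = 29, V ≈ 6.05 × 29^0.654 ≈ 54.72 kt.
V₂: ΔP = 50, V ≈ 6.05 × 50^0.654 ≈ 78.14 kt.
ΔV over 30 h = 23.42 kt → 24 h equivalent = 23.42 × 24/30 ≈ 18.74 kt.
19 kt < 30 kt ⇒ not rapid intensification.

19 kt, no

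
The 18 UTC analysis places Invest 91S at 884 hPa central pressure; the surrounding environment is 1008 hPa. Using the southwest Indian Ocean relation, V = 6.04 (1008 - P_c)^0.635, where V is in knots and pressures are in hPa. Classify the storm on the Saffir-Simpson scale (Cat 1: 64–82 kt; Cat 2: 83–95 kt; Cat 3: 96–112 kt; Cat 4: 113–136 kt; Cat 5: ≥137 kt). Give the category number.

ΔP = 1008 − 884 = 124 hPa.
V ≈ 6.04 × 124^0.635 = 6.04 × 21.35 ≈ 129 kt.
129 kt falls in the Category 4 band.

4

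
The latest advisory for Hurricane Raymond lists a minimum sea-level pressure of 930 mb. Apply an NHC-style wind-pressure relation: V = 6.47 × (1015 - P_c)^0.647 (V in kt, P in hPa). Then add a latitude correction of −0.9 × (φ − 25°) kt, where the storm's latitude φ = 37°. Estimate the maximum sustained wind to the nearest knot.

ΔP = 1015 − 930 = 85 mb.
85^0.647 ≈ 17.715.
V ≈ 6.47 × 17.715 ≈ 114.6 kt.
Latitude correction: −0.9 × (37 − 25) = -10.8 kt.
Corrected V ≈ 103.8 kt → 104 kt.

104 kt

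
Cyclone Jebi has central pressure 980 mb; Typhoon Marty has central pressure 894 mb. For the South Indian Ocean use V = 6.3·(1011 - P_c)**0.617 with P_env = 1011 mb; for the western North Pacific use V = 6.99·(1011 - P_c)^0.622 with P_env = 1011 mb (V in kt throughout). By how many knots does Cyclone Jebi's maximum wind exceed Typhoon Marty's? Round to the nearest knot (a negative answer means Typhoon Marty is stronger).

-83 kt

Cyclone Jebi: ΔP = 31; V ≈ 6.3 × 31^0.617 ≈ 52.42 kt.
Typhoon Marty: ΔP = 117; V ≈ 6.99 × 117^0.622 ≈ 135.17 kt.
Difference ≈ 52.42 − 135.17 = -82.75 → -83 kt.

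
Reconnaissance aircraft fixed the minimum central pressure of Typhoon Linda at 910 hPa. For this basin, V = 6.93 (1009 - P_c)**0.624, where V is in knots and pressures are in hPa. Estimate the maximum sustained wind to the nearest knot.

ΔP = 1009 − 910 = 99 hPa.
99^0.624 ≈ 17.590.
V ≈ 6.93 × 17.590 ≈ 121.9 kt.

122 kt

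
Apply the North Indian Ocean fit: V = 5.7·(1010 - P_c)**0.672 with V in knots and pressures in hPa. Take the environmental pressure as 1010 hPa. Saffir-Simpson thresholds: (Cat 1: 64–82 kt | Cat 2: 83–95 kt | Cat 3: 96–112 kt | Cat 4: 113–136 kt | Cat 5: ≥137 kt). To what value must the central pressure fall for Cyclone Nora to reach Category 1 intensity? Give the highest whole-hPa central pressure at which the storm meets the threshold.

Category 1 begins at V = 64 kt.
Required ΔP = (64/5.7)^(1/0.672) = 11.228^1.488 ≈ 36.56 hPa.
P_c ≤ 1010 − 36.56 = 973.44, so the highest integer P_c is 973 hPa.

973 hPa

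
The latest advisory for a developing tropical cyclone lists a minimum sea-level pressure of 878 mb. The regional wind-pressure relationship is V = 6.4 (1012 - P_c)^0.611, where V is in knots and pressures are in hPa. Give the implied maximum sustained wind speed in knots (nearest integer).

ΔP = 1012 − 878 = 134 mb.
134^0.611 ≈ 19.937.
V ≈ 6.4 × 19.937 ≈ 127.6 kt.

128 kt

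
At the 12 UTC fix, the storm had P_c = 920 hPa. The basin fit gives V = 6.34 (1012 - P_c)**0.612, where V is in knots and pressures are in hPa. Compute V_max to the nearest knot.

101 kt

ΔP = 1012 − 920 = 92 hPa.
92^0.612 ≈ 15.916.
V ≈ 6.34 × 15.916 ≈ 100.9 kt.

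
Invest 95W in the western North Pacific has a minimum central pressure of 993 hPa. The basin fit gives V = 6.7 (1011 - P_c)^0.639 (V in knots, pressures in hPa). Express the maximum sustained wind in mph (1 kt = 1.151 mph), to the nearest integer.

49 mph

ΔP = 1011 − 993 = 18 hPa.
V ≈ 6.7 × 18^0.639 = 6.7 × 6.340 ≈ 42.481 kt.
42.481 × 1.151 ≈ 48.90 mph → 49 mph.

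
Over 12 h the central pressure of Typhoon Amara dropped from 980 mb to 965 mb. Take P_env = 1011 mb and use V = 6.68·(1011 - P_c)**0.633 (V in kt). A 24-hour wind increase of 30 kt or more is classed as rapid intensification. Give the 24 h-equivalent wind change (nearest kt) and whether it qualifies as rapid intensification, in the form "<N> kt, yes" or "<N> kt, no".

V₁: ΔP = 31, V ≈ 6.68 × 31^0.633 ≈ 58.72 kt.
V₂: ΔP = 46, V ≈ 6.68 × 46^0.633 ≈ 75.39 kt.
ΔV over 12 h = 16.67 kt → 24 h equivalent = 16.67 × 24/12 ≈ 33.34 kt.
33 kt ≥ 30 kt ⇒ rapid intensification.

33 kt, yes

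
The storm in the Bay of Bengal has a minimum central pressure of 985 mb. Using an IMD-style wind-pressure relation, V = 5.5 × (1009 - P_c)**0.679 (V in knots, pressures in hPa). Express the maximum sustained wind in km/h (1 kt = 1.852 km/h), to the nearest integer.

88 km/h

ΔP = 1009 − 985 = 24 mb.
V ≈ 5.5 × 24^0.679 = 5.5 × 8.653 ≈ 47.591 kt.
47.591 × 1.852 ≈ 88.14 km/h → 88 km/h.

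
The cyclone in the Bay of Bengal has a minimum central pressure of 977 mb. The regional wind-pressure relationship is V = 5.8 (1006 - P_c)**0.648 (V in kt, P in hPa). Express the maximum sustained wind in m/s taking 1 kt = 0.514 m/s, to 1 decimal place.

26.4 m/s

ΔP = 1006 − 977 = 29 mb.
V ≈ 5.8 × 29^0.648 = 5.8 × 8.864 ≈ 51.412 kt.
51.412 × 0.514 ≈ 26.43 m/s → 26.4 m/s.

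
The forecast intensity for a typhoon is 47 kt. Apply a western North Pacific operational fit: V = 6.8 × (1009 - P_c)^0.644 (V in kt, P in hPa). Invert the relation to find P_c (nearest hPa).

ΔP = (V / 6.8)^(1/0.644) = (47/6.8)^1.553.
47/6.8 = 6.912; 6.912^1.553 ≈ 20.12 hPa.
P_c = 1009 − 20.12 = 988.88 ≈ 989 hPa.

989 hPa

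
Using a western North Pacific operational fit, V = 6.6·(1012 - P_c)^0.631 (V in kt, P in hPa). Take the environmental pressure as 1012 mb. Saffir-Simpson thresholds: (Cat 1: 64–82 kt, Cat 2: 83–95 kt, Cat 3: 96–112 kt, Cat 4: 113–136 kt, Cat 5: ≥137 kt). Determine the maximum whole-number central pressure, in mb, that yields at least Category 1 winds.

975 mb

Category 1 begins at V = 64 kt.
Required ΔP = (64/6.6)^(1/0.631) = 9.697^1.585 ≈ 36.61 mb.
P_c ≤ 1012 − 36.61 = 975.39, so the highest integer P_c is 975 mb.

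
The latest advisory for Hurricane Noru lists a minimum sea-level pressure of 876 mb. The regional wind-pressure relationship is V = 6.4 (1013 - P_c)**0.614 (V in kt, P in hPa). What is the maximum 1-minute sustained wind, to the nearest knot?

131 kt

ΔP = 1013 − 876 = 137 mb.
137^0.614 ≈ 20.509.
V ≈ 6.4 × 20.509 ≈ 131.3 kt.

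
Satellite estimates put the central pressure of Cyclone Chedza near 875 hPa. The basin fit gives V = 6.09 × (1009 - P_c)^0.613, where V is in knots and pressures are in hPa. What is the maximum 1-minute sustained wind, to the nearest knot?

ΔP = 1009 − 875 = 134 hPa.
134^0.613 ≈ 20.133.
V ≈ 6.09 × 20.133 ≈ 122.6 kt.

123 kt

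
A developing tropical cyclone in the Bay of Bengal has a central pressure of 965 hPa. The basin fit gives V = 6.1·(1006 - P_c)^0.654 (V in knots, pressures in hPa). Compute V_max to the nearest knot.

ΔP = 1006 − 965 = 41 hPa.
41^0.654 ≈ 11.344.
V ≈ 6.1 × 11.344 ≈ 69.2 kt.

69 kt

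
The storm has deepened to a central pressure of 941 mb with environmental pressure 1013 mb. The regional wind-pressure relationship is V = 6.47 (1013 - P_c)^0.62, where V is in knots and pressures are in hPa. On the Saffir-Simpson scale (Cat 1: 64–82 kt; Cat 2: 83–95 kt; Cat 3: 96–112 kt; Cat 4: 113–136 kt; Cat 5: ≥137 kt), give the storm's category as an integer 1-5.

ΔP = 1013 − 941 = 72 mb.
V ≈ 6.47 × 72^0.62 = 6.47 × 14.18 ≈ 92 kt.
92 kt falls in the Category 2 band.

2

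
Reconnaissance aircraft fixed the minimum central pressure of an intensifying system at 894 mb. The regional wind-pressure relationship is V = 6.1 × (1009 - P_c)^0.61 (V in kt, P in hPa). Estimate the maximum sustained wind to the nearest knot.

ΔP = 1009 − 894 = 115 mb.
115^0.61 ≈ 18.073.
V ≈ 6.1 × 18.073 ≈ 110.2 kt.

110 kt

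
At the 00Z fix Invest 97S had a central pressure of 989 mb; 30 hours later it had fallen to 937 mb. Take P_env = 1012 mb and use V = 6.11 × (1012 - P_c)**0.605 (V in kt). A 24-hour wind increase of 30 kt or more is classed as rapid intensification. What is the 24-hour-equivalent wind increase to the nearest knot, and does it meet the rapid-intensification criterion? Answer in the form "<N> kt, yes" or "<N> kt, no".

V₁: ΔP = 23, V ≈ 6.11 × 23^0.605 ≈ 40.73 kt.
V₂: ΔP = 75, V ≈ 6.11 × 75^0.605 ≈ 83.26 kt.
ΔV over 30 h = 42.53 kt → 24 h equivalent = 42.53 × 24/30 ≈ 34.02 kt.
34 kt ≥ 30 kt ⇒ rapid intensification.

34 kt, yes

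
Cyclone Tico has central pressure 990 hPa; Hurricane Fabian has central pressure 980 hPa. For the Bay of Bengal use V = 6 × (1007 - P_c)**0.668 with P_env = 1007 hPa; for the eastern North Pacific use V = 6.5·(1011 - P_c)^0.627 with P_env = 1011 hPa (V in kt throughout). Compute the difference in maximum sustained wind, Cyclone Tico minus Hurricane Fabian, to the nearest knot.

Cyclone Tico: ΔP = 17; V ≈ 6 × 17^0.668 ≈ 39.82 kt.
Hurricane Fabian: ΔP = 31; V ≈ 6.5 × 31^0.627 ≈ 55.98 kt.
Difference ≈ 39.82 − 55.98 = -16.16 → -16 kt.

-16 kt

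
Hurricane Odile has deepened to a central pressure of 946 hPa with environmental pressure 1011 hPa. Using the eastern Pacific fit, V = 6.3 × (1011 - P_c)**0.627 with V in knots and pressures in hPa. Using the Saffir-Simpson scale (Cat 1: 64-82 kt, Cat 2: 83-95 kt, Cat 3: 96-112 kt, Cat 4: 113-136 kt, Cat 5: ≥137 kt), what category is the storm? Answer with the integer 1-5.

2

ΔP = 1011 − 946 = 65 hPa.
V ≈ 6.3 × 65^0.627 = 6.3 × 13.70 ≈ 86 kt.
86 kt falls in the Category 2 band.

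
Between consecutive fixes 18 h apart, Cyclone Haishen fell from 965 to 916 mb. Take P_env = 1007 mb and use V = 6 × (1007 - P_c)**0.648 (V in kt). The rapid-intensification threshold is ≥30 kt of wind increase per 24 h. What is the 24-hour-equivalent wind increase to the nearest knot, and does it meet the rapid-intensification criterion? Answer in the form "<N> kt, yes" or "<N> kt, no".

59 kt, yes

V₁: ΔP = 42, V ≈ 6 × 42^0.648 ≈ 67.61 kt.
V₂: ΔP = 91, V ≈ 6 × 91^0.648 ≈ 111.59 kt.
ΔV over 18 h = 43.98 kt → 24 h equivalent = 43.98 × 24/18 ≈ 58.64 kt.
59 kt ≥ 30 kt ⇒ rapid intensification.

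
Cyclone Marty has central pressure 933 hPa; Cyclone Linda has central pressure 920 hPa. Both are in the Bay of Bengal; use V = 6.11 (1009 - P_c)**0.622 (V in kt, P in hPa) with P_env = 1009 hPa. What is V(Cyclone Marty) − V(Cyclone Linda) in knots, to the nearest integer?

-9 kt

Cyclone Marty: ΔP = 76; V ≈ 6.11 × 76^0.622 ≈ 90.35 kt.
Cyclone Linda: ΔP = 89; V ≈ 6.11 × 89^0.622 ≈ 99.67 kt.
Difference ≈ 90.35 − 99.67 = -9.32 → -9 kt.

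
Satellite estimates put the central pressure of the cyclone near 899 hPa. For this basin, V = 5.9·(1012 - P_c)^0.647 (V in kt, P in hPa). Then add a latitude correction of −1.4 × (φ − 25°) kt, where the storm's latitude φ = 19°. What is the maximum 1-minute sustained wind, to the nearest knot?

ΔP = 1012 − 899 = 113 hPa.
113^0.647 ≈ 21.298.
V ≈ 5.9 × 21.298 ≈ 125.7 kt.
Latitude correction: −1.4 × (19 − 25) = 8.4 kt.
Corrected V ≈ 134.1 kt → 134 kt.

134 kt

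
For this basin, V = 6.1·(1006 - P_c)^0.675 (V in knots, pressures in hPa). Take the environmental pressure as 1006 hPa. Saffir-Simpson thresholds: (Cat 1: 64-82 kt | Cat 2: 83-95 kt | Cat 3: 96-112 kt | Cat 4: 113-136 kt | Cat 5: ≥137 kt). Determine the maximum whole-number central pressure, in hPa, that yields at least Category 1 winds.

Category 1 begins at V = 64 kt.
Required ΔP = (64/6.1)^(1/0.675) = 10.492^1.481 ≈ 32.54 hPa.
P_c ≤ 1006 − 32.54 = 973.46, so the highest integer P_c is 973 hPa.

973 hPa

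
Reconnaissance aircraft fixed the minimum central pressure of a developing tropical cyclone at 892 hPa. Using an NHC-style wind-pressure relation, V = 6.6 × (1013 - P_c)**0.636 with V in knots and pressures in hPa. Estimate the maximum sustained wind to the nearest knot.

ΔP = 1013 − 892 = 121 hPa.
121^0.636 ≈ 21.118.
V ≈ 6.6 × 21.118 ≈ 139.4 kt.

139 kt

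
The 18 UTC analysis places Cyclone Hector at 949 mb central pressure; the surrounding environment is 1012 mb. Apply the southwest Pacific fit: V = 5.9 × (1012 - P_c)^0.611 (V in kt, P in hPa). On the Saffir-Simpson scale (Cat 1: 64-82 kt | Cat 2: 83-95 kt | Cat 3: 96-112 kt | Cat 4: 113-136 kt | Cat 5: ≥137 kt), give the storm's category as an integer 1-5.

ΔP = 1012 − 949 = 63 mb.
V ≈ 5.9 × 63^0.611 = 5.9 × 12.57 ≈ 74 kt.
74 kt falls in the Category 1 band.

1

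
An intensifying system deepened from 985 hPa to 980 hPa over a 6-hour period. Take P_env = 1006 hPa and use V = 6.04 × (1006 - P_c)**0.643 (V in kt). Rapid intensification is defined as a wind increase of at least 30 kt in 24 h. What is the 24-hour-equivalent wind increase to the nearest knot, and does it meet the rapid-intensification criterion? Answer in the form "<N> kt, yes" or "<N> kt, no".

25 kt, no

V₁: ΔP = 21, V ≈ 6.04 × 21^0.643 ≈ 42.78 kt.
V₂: ΔP = 26, V ≈ 6.04 × 26^0.643 ≈ 49.08 kt.
ΔV over 6 h = 6.30 kt → 24 h equivalent = 6.30 × 24/6 ≈ 25.20 kt.
25 kt < 30 kt ⇒ not rapid intensification.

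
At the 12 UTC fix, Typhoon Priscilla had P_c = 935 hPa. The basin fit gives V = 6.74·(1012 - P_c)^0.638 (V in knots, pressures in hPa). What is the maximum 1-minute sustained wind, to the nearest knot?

108 kt

ΔP = 1012 − 935 = 77 hPa.
77^0.638 ≈ 15.980.
V ≈ 6.74 × 15.980 ≈ 107.7 kt.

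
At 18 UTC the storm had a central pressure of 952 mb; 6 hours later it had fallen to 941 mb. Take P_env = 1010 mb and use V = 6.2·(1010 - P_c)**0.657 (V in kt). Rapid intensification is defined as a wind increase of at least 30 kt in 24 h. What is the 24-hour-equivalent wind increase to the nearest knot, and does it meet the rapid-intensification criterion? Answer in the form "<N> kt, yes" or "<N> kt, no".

V₁: ΔP = 58, V ≈ 6.2 × 58^0.657 ≈ 89.32 kt.
V₂: ΔP = 69, V ≈ 6.2 × 69^0.657 ≈ 100.12 kt.
ΔV over 6 h = 10.80 kt → 24 h equivalent = 10.80 × 24/6 ≈ 43.20 kt.
43 kt ≥ 30 kt ⇒ rapid intensification.

43 kt, yes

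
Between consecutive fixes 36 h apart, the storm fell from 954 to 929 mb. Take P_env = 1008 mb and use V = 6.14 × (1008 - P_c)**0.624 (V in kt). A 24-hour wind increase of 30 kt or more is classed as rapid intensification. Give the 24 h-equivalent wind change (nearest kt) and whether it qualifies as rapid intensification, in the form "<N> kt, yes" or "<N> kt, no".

V₁: ΔP = 54, V ≈ 6.14 × 54^0.624 ≈ 73.99 kt.
V₂: ΔP = 79, V ≈ 6.14 × 79^0.624 ≈ 93.82 kt.
ΔV over 36 h = 19.83 kt → 24 h equivalent = 19.83 × 24/36 ≈ 13.22 kt.
13 kt < 30 kt ⇒ not rapid intensification.

13 kt, no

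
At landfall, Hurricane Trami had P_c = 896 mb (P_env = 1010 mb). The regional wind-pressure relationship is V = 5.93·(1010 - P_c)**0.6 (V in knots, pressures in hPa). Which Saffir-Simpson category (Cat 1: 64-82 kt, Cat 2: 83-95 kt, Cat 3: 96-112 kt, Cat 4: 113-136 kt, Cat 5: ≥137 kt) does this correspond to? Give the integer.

3

ΔP = 1010 − 896 = 114 mb.
V ≈ 5.93 × 114^0.6 = 5.93 × 17.15 ≈ 102 kt.
102 kt falls in the Category 3 band.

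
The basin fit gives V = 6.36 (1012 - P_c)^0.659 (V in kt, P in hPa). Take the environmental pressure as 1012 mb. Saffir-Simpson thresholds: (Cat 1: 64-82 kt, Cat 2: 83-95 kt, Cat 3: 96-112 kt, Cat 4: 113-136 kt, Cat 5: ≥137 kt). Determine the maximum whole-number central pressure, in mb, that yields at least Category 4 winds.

933 mb

Category 4 begins at V = 113 kt.
Required ΔP = (113/6.36)^(1/0.659) = 17.767^1.517 ≈ 78.75 mb.
P_c ≤ 1012 − 78.75 = 933.25, so the highest integer P_c is 933 mb.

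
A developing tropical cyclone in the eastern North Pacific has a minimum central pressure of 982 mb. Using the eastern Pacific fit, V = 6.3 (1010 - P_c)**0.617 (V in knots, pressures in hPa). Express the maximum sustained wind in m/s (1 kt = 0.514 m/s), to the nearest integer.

ΔP = 1010 − 982 = 28 mb.
V ≈ 6.3 × 28^0.617 = 6.3 × 7.814 ≈ 49.231 kt.
49.231 × 0.514 ≈ 25.30 m/s → 25 m/s.

25 m/s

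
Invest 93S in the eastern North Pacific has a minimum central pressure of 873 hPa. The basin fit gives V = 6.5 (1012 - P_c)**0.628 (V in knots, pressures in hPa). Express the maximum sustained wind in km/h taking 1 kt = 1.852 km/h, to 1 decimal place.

ΔP = 1012 − 873 = 139 hPa.
V ≈ 6.5 × 139^0.628 = 6.5 × 22.172 ≈ 144.121 kt.
144.121 × 1.852 ≈ 266.91 km/h → 266.9 km/h.

266.9 km/h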